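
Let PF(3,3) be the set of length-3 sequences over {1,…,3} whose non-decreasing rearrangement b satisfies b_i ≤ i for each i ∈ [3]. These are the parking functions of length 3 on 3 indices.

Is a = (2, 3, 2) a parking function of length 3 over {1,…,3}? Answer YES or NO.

NO

Sorted: b = (2, 2, 3).
  b_1=2 > 1
  fails at i=1 ⇒ NO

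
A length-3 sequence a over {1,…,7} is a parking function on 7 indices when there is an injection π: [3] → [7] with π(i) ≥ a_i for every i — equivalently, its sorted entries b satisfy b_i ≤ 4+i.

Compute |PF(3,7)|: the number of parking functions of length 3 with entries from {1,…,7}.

|PF(3,7)| = (8−3)·8^(3−1) = 5 · 64 = 320 (Pollak)
Example (7,4,2) → sorted (2,4,7): b_i ≤ 4+i ∀i, a PF.

320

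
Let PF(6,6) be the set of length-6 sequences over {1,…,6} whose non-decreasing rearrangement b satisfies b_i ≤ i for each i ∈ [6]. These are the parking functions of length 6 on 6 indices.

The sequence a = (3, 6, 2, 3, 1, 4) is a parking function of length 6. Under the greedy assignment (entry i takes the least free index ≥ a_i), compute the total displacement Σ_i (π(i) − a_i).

Σπ = 6·7/2 = 21 (π permutes [6]); Σa = 3+6+2+3+1+4 = 19; disp = 21−19 = 2.

2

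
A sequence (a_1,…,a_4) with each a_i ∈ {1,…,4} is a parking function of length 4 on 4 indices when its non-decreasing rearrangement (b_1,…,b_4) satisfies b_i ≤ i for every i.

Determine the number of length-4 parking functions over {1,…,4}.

125

Count = (4+1−4)·(4+1)^{4−1} = 1·125 = 125 (Konheim–Weiss)
One tuple (3,2,2,1) → sorted (1,2,2,3): b_i ≤ i ∀i, a PF.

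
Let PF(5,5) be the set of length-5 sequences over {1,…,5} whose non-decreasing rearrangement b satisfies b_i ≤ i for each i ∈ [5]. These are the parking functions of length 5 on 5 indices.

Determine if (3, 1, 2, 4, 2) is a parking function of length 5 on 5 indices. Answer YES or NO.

Sorted: b = (1, 2, 2, 3, 4).
  b_1=1 ≤ 1
  b_2=2 ≤ 2
  b_3=2 ≤ 3
  b_4=3 ≤ 4
  b_5=4 ≤ 5
All bounds hold ⇒ YES

YES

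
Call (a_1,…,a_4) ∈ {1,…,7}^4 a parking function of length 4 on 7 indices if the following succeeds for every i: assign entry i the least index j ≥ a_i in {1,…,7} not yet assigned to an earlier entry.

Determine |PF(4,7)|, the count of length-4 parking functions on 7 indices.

2048

#PF = (7−4+1)·(7+1)^(4−1) = 4 · 512 = 2048
Check (5,6,1,5) → sorted (1,5,5,6): b_i ≤ 3+i ∀i, a PF.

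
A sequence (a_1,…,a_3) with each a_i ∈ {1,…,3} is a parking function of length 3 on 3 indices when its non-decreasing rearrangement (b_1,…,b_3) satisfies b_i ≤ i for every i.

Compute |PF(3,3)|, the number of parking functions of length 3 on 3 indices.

16

Count = (3+1−3)·(3+1)^{3−1} = 1×16 = 16 [KW]
Example (1,1,1) → sorted (1,1,1): b_i ≤ i ∀i, a PF.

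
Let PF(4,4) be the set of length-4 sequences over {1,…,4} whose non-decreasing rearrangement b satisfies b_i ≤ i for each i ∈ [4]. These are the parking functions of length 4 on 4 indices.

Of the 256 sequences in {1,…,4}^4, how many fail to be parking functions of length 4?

#PF = (5−4)·5^(4−1) = 1 · 125 = 125
E.g. (4,4,2,4) → sorted (2,4,4,4): b_1=2>1, not a PF.
So 256 − 125 = 131 fail.

131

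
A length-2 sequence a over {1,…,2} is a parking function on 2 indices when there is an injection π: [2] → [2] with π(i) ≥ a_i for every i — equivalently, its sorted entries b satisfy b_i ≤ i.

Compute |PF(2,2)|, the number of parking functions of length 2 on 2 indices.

|PF(2,2)| = (2+1−2)·(2+1)^{2−1} = 1 · 3 = 3 (Konheim–Weiss)
E.g. (1,2) → sorted (1,2): b_i ≤ i ∀i, a PF.

3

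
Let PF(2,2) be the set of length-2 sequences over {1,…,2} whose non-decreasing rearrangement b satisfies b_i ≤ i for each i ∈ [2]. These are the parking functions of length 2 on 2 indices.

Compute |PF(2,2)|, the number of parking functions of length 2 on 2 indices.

3

|PF(2,2)| = (2+1−2)·(2+1)^{2−1} = 1·3 = 3
One tuple (2,1) → sorted (1,2): b_i ≤ i ∀i, a PF.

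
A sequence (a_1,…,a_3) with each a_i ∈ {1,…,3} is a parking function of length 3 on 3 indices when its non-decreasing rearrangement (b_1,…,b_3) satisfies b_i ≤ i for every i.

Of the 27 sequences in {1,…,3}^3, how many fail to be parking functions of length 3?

11

|PF(3,3)| = (3+1−3)·(3+1)^{3−1} = 1×16 = 16 (Konheim–Weiss)
E.g. (3,3,3) → sorted (3,3,3): b_1=3>1, not a PF.
Total 27; non-PF = 27−16 = 11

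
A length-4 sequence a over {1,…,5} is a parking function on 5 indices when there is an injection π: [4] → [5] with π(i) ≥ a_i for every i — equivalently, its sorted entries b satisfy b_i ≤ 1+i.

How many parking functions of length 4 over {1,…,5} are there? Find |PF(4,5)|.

432

|PF| = (5−4+1)·(5+1)^(4−1) = 2 · 216 = 432 [KW]
One tuple (2,3,3,1) → sorted (1,2,3,3): b_i ≤ 1+i ∀i, a PF.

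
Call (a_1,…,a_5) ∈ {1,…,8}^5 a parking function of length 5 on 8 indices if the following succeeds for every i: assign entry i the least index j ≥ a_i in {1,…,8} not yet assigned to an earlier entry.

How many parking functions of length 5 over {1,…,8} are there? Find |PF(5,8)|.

26244

#PF = (8−5+1)·(8+1)^(5−1) = 4·6561 = 26244
Check (4,5,2,8,2) → sorted (2,2,4,5,8): b_i ≤ 3+i ∀i, a PF.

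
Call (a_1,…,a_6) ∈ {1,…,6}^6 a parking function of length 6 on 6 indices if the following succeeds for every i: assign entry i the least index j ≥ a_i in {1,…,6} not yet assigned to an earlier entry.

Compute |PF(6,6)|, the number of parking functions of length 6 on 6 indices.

#PF = (6−6+1)·(6+1)^(6−1) = 1×16807 = 16807 [KW]
E.g. (1,4,1,5,3,5) → sorted (1,1,3,4,5,5): b_i ≤ i ∀i, a PF.

16807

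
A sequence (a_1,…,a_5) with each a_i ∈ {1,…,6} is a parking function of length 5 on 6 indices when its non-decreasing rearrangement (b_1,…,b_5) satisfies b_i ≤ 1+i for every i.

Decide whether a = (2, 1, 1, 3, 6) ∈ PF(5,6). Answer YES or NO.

Order a: b = (1, 1, 2, 3, 6).
  b_1=1 ≤ 2
  b_2=1 ≤ 3
  b_3=2 ≤ 4
  b_4=3 ≤ 5
  b_5=6 ≤ 6
All bounds hold ⇒ YES

YES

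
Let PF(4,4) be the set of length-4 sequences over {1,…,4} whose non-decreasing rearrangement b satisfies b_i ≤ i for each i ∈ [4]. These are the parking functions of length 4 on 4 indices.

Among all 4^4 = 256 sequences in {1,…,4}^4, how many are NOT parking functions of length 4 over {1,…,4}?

|PF(4,4)| = (5−4)·5^(4−1) = 1·125 = 125 [KW]
One tuple (4,4,3,4) → sorted (3,4,4,4): b_1=3>1, not a PF.
Total 256; non-PF = 256−125 = 131

131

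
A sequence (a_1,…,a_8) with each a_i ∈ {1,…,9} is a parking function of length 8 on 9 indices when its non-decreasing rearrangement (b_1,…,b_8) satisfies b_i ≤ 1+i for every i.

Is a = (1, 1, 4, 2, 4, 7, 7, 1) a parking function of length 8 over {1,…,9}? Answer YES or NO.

Rearranged: b = (1, 1, 1, 2, 4, 4, 7, 7).
  b_1=1 ≤ 2
  b_2=1 ≤ 3
  b_3=1 ≤ 4
  b_4=2 ≤ 5
  b_5=4 ≤ 6
  b_6=4 ≤ 7
  b_7=7 ≤ 8
  b_8=7 ≤ 9
All bounds hold ⇒ YES

YES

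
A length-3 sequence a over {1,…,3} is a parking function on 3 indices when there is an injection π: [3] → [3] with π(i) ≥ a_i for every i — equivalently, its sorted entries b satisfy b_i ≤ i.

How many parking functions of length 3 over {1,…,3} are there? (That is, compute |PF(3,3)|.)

16

Count = 1·4^2 = 1 · 16 = 16 [KW]
E.g. (2,2,1) → sorted (1,2,2): b_i ≤ i ∀i, a PF.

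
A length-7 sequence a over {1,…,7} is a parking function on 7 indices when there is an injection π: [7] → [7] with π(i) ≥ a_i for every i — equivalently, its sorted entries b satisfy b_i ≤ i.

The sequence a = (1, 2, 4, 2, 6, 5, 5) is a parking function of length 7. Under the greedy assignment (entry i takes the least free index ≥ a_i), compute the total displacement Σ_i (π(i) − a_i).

3

Σπ(i) = 1+…+7 = 28; Σa = 1+2+4+2+6+5+5 = 25; disp = 28−25 = 3.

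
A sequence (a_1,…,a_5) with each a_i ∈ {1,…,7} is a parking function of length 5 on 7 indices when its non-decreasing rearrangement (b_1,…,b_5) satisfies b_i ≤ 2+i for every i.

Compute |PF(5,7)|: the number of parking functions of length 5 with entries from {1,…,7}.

12288

|PF| = (7+1−5)·(7+1)^{5−1} = 3·4096 = 12288
One tuple (6,6,1,1,1) → sorted (1,1,1,6,6): b_i ≤ 2+i ∀i, a PF.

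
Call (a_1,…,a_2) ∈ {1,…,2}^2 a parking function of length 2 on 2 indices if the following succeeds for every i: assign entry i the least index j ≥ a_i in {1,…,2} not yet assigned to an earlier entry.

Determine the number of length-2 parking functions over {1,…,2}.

3

|PF(2,2)| = (2−2+1)·(2+1)^(2−1) = 1 · 3 = 3 (Pollak)
E.g. (2,1) → sorted (1,2): b_i ≤ i ∀i, a PF.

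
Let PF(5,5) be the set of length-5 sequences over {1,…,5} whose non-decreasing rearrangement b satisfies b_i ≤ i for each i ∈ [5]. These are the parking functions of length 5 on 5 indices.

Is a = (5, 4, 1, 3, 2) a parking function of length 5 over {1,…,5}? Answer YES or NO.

Rearranged: b = (1, 2, 3, 4, 5).
  b_1=1 ≤ 1
  b_2=2 ≤ 2
  b_3=3 ≤ 3
  b_4=4 ≤ 4
  b_5=5 ≤ 5
All bounds hold ⇒ YES

YES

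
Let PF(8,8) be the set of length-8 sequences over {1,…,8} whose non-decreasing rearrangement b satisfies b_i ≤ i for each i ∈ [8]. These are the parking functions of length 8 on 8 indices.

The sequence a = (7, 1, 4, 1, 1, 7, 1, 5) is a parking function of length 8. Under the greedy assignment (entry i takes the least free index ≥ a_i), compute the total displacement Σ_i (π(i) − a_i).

Σπ(i) = 1+…+8 = 36; Σa = 7+1+4+1+1+7+1+5 = 27; disp = 36−27 = 9.

9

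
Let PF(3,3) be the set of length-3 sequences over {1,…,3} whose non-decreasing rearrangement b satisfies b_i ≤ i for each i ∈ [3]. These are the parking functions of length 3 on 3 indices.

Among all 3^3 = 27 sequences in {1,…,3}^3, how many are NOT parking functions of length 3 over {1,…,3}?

|PF| = (3+1−3)·(3+1)^{3−1} = 1×16 = 16 (Pollak)
E.g. (3,3,2) → sorted (2,3,3): b_1=2>1, not a PF.
Total 27; non-PF = 27−16 = 11

11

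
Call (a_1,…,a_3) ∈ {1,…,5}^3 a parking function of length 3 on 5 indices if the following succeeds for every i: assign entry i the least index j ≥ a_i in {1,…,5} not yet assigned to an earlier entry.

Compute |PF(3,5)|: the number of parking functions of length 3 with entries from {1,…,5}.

108

#PF = (6−3)·6^(3−1) = 3×36 = 108 [KW]
One tuple (3,5,1) → sorted (1,3,5): b_i ≤ 2+i ∀i, a PF.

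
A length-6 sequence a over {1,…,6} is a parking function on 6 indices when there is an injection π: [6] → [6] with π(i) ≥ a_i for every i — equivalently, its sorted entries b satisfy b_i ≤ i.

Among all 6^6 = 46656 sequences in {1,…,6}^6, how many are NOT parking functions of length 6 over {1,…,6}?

29849

Count = (6+1−6)·(6+1)^{6−1} = 1 · 16807 = 16807
E.g. (6,5,2,5,2,4) → sorted (2,2,4,5,5,6): b_1=2>1, not a PF.
Total 46656; non-PF = 46656−16807 = 29849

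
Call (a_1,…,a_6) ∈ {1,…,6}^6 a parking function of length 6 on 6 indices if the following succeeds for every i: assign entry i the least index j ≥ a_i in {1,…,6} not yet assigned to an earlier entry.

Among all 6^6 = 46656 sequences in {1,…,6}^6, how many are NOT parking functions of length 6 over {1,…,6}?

|PF| = (6−6+1)·(6+1)^(6−1) = 1·16807 = 16807 [KW]
One tuple (4,4,5,4,5,2) → sorted (2,4,4,4,5,5): b_1=2>1, not a PF.
Total 46656; non-PF = 46656−16807 = 29849

29849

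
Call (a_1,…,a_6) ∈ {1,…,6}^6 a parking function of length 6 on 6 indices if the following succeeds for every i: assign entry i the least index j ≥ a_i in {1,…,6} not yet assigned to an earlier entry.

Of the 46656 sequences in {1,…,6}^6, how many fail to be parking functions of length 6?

#PF = (6+1−6)·(6+1)^{6−1} = 1 · 16807 = 16807 [KW]
E.g. (5,5,6,5,1,4) → sorted (1,4,5,5,5,6): b_2=4>2, not a PF.
Total 46656; non-PF = 46656−16807 = 29849

29849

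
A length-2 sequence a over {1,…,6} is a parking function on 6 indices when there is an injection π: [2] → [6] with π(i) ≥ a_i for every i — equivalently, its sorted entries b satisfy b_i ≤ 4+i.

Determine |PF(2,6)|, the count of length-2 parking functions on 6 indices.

#PF = (6−2+1)·(6+1)^(2−1) = 5·7 = 35 [KW]
E.g. (4,5) → sorted (4,5): b_i ≤ 4+i ∀i, a PF.

35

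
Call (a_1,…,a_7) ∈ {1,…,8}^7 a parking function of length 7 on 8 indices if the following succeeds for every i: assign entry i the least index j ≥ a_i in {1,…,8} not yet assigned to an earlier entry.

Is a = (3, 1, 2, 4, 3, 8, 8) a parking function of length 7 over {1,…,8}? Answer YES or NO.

NO

Order a: b = (1, 2, 3, 3, 4, 8, 8).
  b_1=1 ≤ 2
  b_2=2 ≤ 3
  b_3=3 ≤ 4
  b_4=3 ≤ 5
  b_5=4 ≤ 6
  b_6=8 > 7
  fails at i=6 ⇒ NO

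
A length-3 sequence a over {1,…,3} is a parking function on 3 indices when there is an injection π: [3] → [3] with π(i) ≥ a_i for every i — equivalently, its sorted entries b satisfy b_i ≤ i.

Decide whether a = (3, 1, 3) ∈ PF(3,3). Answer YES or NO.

NO

Order a: b = (1, 3, 3).
  b_1=1 ≤ 1
  b_2=3 > 2
  fails at i=2 ⇒ NO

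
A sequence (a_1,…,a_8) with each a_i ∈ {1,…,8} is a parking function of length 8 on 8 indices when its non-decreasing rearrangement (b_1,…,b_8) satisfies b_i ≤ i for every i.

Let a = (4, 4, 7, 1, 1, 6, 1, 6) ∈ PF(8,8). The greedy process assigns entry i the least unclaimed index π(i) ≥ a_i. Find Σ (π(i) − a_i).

Σπ(i) = 1+…+8 = 36; Σa = 4+4+7+1+1+6+1+6 = 30; disp = 36−30 = 6.

6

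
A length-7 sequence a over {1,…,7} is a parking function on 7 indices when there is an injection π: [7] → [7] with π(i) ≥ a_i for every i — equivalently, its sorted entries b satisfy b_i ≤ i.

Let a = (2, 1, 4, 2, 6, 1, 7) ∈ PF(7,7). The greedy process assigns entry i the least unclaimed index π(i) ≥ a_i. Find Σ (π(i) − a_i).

5

Σπ = 7·8/2 = 28 (π permutes [7]); Σa = 2+1+4+2+6+1+7 = 23; disp = 28−23 = 5.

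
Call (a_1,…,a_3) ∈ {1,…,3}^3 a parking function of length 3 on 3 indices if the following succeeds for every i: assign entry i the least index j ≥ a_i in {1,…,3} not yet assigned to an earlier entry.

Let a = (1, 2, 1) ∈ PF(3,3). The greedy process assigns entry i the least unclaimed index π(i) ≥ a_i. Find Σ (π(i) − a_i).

Σπ = 3·4/2 = 6 (π permutes [3]); Σa = 1+2+1 = 4; disp = 6−4 = 2.

2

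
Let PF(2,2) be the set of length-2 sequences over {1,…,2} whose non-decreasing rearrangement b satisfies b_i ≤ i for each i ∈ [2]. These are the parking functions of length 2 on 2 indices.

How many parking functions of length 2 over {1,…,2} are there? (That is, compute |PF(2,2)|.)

3

#PF = (3−2)·3^(2−1) = 1·3 = 3 [KW]
Example (2,1) → sorted (1,2): b_i ≤ i ∀i, a PF.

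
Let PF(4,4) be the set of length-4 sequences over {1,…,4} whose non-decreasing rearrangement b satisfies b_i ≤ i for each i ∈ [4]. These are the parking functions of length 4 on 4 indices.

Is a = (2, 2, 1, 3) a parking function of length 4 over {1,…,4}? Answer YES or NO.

Order a: b = (1, 2, 2, 3).
  b_1=1 ≤ 1
  b_2=2 ≤ 2
  b_3=2 ≤ 3
  b_4=3 ≤ 4
All bounds hold ⇒ YES

YES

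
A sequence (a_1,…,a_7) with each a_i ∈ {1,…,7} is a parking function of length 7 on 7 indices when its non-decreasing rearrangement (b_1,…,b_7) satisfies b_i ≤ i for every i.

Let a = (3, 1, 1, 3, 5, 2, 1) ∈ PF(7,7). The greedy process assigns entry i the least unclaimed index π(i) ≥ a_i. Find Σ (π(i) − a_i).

12

Σπ = 28 ({1..7} each once); Σa = 3+1+1+3+5+2+1 = 16; disp = 28−16 = 12.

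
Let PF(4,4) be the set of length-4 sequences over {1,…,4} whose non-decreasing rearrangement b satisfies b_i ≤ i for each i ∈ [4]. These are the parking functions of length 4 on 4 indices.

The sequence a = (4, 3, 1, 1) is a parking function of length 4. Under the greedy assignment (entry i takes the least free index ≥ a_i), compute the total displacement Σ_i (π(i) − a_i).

1

Σπ = 4·5/2 = 10 (π permutes [4]); Σa = 4+3+1+1 = 9; disp = 10−9 = 1.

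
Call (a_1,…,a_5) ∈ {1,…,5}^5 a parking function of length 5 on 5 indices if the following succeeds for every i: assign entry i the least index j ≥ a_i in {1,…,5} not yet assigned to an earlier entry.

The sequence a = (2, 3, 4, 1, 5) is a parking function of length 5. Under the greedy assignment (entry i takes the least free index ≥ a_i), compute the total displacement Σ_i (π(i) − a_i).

Σπ = 15 ({1..5} each once); Σa = 2+3+4+1+5 = 15; disp = 15−15 = 0.

0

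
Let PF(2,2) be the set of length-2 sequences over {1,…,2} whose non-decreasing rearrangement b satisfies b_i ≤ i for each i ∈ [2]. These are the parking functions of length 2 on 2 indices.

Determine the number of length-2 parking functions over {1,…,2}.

3

#PF = (2−2+1)·(2+1)^(2−1) = 1·3 = 3 (Konheim–Weiss)
One tuple (2,1) → sorted (1,2): b_i ≤ i ∀i, a PF.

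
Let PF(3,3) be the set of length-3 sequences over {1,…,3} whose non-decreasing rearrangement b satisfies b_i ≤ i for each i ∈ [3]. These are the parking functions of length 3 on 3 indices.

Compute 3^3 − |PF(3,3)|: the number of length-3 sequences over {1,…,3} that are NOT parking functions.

11

Count = 1·4^2 = 1·16 = 16 [KW]
Example (3,3,2) → sorted (2,3,3): b_1=2>1, not a PF.
3^3 − 16 = 27 − 16 = 11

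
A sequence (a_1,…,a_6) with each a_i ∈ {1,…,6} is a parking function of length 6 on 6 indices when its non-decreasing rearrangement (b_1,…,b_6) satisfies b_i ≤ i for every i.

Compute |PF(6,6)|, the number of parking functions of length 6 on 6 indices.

16807

Count = 1·7^5 = 1·16807 = 16807
One tuple (1,5,2,2,1,5) → sorted (1,1,2,2,5,5): b_i ≤ i ∀i, a PF.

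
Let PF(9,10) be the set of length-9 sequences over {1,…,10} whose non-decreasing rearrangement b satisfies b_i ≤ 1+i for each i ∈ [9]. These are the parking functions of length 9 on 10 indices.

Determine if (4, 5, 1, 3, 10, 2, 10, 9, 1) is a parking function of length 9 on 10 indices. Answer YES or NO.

NO

Sorted: b = (1, 1, 2, 3, 4, 5, 9, 10, 10).
  b_1=1 ≤ 2
  b_2=1 ≤ 3
  b_3=2 ≤ 4
  b_4=3 ≤ 5
  b_5=4 ≤ 6
  b_6=5 ≤ 7
  b_7=9 > 8
  fails at i=7 ⇒ NO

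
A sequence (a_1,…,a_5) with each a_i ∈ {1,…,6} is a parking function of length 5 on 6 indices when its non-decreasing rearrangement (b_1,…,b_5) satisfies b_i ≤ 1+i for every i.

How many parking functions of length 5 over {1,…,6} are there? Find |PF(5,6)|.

4802

Count = (6+1−5)·(6+1)^{5−1} = 2 · 2401 = 4802 (Pollak)
Example (3,2,6,1,3) → sorted (1,2,3,3,6): b_i ≤ 1+i ∀i, a PF.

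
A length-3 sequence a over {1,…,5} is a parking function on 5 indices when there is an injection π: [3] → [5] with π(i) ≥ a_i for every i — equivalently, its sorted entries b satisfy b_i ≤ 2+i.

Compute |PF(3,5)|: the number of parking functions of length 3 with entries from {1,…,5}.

108

|PF(3,5)| = (6−3)·6^(3−1) = 3 · 36 = 108 [KW]
E.g. (1,4,3) → sorted (1,3,4): b_i ≤ 2+i ∀i, a PF.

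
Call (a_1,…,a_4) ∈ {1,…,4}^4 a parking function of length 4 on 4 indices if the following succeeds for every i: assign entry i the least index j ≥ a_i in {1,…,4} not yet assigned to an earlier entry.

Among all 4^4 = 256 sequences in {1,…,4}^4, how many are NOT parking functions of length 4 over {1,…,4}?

Count = 1·5^3 = 1×125 = 125 (Pollak)
E.g. (2,4,4,3) → sorted (2,3,4,4): b_1=2>1, not a PF.
Total 256; non-PF = 256−125 = 131

131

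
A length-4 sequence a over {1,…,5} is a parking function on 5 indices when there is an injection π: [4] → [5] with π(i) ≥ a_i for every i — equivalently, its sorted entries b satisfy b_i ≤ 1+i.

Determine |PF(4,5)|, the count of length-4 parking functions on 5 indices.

|PF| = (5−4+1)·(5+1)^(4−1) = 2·216 = 432 [KW]
Check (4,2,2,3) → sorted (2,2,3,4): b_i ≤ 1+i ∀i, a PF.

432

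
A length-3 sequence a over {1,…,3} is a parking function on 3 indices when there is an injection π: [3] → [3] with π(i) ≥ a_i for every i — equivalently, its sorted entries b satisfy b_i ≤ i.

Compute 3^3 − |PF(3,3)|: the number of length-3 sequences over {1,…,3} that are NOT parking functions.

11

|PF| = (3+1−3)·(3+1)^{3−1} = 1 · 16 = 16
E.g. (3,3,1) → sorted (1,3,3): b_2=3>2, not a PF.
So 27 − 16 = 11 fail.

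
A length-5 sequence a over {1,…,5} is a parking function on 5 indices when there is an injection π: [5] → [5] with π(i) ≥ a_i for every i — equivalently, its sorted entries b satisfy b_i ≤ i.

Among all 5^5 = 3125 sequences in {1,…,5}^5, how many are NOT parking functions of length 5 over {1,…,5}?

1829

Count = (6−5)·6^(5−1) = 1 · 1296 = 1296 (Pollak)
Check (5,1,5,5,5) → sorted (1,5,5,5,5): b_2=5>2, not a PF.
5^5 − 1296 = 3125 − 1296 = 1829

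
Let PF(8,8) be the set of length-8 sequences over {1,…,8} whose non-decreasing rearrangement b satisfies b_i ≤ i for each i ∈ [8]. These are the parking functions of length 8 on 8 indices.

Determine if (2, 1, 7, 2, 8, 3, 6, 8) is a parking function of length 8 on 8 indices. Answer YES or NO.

Sorted: b = (1, 2, 2, 3, 6, 7, 8, 8).
  b_1=1 ≤ 1
  b_2=2 ≤ 2
  b_3=2 ≤ 3
  b_4=3 ≤ 4
  b_5=6 > 5
  fails at i=5 ⇒ NO

NO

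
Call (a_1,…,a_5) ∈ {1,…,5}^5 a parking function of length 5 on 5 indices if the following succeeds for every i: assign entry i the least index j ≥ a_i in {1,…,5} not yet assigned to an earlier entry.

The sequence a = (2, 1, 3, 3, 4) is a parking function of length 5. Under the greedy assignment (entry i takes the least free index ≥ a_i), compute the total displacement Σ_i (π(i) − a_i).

2

Σπ = 5·6/2 = 15 (π permutes [5]); Σa = 2+1+3+3+4 = 13; disp = 15−13 = 2.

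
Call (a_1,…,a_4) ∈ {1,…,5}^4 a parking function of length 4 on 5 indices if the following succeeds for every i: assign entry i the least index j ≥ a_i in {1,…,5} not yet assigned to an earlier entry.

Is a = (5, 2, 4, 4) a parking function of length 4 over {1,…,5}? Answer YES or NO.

NO

Sorted: b = (2, 4, 4, 5).
  b_1=2 ≤ 2
  b_2=4 > 3
  fails at i=2 ⇒ NO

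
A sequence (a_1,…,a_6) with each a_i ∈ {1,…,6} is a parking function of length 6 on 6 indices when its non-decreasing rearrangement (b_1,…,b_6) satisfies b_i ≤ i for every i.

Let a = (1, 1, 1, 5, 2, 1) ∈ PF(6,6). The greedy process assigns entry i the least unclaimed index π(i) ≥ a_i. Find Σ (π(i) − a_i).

10

Σπ = 6·7/2 = 21 (π permutes [6]); Σa = 1+1+1+5+2+1 = 11; disp = 21−11 = 10.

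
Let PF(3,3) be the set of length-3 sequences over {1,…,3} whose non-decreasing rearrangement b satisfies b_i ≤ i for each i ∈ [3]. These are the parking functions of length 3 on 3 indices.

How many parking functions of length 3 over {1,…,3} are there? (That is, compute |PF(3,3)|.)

16

|PF(3,3)| = 1·4^2 = 1·16 = 16 [KW]
Check (3,1,2) → sorted (1,2,3): b_i ≤ i ∀i, a PF.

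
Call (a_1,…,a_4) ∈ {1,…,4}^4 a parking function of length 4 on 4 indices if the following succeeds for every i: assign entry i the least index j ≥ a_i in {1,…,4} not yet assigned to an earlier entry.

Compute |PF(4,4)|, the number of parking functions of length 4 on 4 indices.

125

|PF| = 1·5^3 = 1·125 = 125
E.g. (2,1,1,1) → sorted (1,1,1,2): b_i ≤ i ∀i, a PF.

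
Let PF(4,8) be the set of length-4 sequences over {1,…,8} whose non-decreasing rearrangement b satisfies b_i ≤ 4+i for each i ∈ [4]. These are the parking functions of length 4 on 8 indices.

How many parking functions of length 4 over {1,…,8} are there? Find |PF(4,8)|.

Count = (8−4+1)·(8+1)^(4−1) = 5 · 729 = 3645 [KW]
Example (1,3,7,2) → sorted (1,2,3,7): b_i ≤ 4+i ∀i, a PF.

3645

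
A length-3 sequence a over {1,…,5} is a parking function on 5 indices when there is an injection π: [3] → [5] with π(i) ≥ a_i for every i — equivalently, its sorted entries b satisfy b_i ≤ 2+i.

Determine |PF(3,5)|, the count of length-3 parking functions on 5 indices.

108

|PF(3,5)| = (5−3+1)·(5+1)^(3−1) = 3·36 = 108 (Pollak)
Example (1,2,1) → sorted (1,1,2): b_i ≤ 2+i ∀i, a PF.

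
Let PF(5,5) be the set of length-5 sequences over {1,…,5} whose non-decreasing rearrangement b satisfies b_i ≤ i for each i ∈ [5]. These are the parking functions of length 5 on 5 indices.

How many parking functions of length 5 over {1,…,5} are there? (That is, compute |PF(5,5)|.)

1296

#PF = 1·6^4 = 1 · 1296 = 1296
E.g. (4,3,1,1,4) → sorted (1,1,3,4,4): b_i ≤ i ∀i, a PF.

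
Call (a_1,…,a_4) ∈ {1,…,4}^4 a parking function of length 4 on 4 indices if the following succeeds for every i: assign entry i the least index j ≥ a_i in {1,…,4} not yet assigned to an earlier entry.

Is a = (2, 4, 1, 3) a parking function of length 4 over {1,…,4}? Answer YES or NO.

YES

Order a: b = (1, 2, 3, 4).
  b_1=1 ≤ 1
  b_2=2 ≤ 2
  b_3=3 ≤ 3
  b_4=4 ≤ 4
All bounds hold ⇒ YES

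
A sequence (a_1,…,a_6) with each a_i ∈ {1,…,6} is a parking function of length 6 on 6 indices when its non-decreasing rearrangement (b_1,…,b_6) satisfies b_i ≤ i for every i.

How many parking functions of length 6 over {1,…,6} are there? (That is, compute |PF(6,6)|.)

|PF(6,6)| = 1·7^5 = 1×16807 = 16807
Example (4,1,2,3,5,3) → sorted (1,2,3,3,4,5): b_i ≤ i ∀i, a PF.

16807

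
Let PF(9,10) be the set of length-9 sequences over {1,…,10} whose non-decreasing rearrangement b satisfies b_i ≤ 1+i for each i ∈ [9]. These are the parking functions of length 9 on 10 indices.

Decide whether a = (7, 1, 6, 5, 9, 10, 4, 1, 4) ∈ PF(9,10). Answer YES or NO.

Rearranged: b = (1, 1, 4, 4, 5, 6, 7, 9, 10).
  b_1=1 ≤ 2
  b_2=1 ≤ 3
  b_3=4 ≤ 4
  b_4=4 ≤ 5
  b_5=5 ≤ 6
  b_6=6 ≤ 7
  b_7=7 ≤ 8
  b_8=9 ≤ 9
  b_9=10 ≤ 10
All bounds hold ⇒ YES

YES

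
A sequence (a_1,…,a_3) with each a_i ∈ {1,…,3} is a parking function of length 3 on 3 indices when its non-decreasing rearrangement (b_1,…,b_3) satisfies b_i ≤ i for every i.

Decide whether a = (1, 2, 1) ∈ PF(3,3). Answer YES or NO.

Sorted: b = (1, 1, 2).
  b_1=1 ≤ 1
  b_2=1 ≤ 2
  b_3=2 ≤ 3
All bounds hold ⇒ YES

YES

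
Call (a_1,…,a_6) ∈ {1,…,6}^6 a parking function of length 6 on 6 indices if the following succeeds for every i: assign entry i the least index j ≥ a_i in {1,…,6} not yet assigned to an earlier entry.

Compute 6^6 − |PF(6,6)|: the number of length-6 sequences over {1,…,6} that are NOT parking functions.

29849

#PF = (6+1−6)·(6+1)^{6−1} = 1×16807 = 16807 (Konheim–Weiss)
One tuple (6,4,3,6,4,6) → sorted (3,4,4,6,6,6): b_1=3>1, not a PF.
Total 46656; non-PF = 46656−16807 = 29849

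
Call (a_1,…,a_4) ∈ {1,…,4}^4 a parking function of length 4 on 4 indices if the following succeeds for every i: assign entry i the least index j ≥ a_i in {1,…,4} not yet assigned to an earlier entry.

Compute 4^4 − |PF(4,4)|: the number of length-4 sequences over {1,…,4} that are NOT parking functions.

131

Count = 1·5^3 = 1 · 125 = 125
Check (4,3,4,4) → sorted (3,4,4,4): b_1=3>1, not a PF.
4^4 − 125 = 256 − 125 = 131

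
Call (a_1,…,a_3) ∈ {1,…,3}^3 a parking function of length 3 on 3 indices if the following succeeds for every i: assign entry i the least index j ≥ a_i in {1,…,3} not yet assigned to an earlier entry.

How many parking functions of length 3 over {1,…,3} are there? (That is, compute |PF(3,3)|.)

16

#PF = (3+1−3)·(3+1)^{3−1} = 1·16 = 16 (Pollak)
Example (2,2,1) → sorted (1,2,2): b_i ≤ i ∀i, a PF.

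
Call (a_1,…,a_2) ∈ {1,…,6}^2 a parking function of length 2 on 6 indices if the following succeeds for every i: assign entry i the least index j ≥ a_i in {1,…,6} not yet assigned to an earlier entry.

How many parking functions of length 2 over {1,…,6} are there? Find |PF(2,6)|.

Count = (7−2)·7^(2−1) = 5 · 7 = 35 (Pollak)
E.g. (5,4) → sorted (4,5): b_i ≤ 4+i ∀i, a PF.

35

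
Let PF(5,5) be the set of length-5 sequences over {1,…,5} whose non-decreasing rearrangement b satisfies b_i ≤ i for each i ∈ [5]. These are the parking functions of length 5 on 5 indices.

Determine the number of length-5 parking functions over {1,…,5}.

#PF = (5−5+1)·(5+1)^(5−1) = 1·1296 = 1296 (Pollak)
Example (5,1,4,1,3) → sorted (1,1,3,4,5): b_i ≤ i ∀i, a PF.

1296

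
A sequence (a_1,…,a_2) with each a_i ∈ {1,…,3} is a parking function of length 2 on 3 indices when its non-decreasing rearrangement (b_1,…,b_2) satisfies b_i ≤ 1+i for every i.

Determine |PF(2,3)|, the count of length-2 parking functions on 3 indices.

8

#PF = (3+1−2)·(3+1)^{2−1} = 2·4 = 8 (Pollak)
Check (2,1) → sorted (1,2): b_i ≤ 1+i ∀i, a PF.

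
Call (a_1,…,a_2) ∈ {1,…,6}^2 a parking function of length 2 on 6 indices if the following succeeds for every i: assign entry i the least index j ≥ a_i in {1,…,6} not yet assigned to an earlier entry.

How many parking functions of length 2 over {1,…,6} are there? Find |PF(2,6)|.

35

Count = (6+1−2)·(6+1)^{2−1} = 5 · 7 = 35 (Konheim–Weiss)
One tuple (5,2) → sorted (2,5): b_i ≤ 4+i ∀i, a PF.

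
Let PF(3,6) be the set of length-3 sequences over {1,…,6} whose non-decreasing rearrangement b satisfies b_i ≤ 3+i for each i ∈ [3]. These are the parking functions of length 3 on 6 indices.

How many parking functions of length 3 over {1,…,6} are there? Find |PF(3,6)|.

196

Count = (6+1−3)·(6+1)^{3−1} = 4×49 = 196 (Konheim–Weiss)
E.g. (1,2,6) → sorted (1,2,6): b_i ≤ 3+i ∀i, a PF.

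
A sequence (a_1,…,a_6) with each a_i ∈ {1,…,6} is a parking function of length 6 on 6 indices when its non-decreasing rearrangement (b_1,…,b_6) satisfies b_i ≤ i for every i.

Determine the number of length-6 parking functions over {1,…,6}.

|PF| = 1·7^5 = 1 · 16807 = 16807 (Konheim–Weiss)
E.g. (2,1,4,2,2,5) → sorted (1,2,2,2,4,5): b_i ≤ i ∀i, a PF.

16807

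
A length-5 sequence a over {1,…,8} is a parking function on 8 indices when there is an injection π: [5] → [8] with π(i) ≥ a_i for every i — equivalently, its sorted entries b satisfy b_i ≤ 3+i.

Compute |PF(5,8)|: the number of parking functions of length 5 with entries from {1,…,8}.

#PF = (9−5)·9^(5−1) = 4 · 6561 = 26244 (Konheim–Weiss)
E.g. (5,6,2,5,3) → sorted (2,3,5,5,6): b_i ≤ 3+i ∀i, a PF.

26244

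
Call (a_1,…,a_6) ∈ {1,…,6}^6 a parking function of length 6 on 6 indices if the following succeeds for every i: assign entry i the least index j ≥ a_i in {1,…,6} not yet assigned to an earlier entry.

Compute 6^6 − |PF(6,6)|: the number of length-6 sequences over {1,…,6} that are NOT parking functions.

29849

|PF| = (6+1−6)·(6+1)^{6−1} = 1 · 16807 = 16807 [KW]
One tuple (6,6,2,2,4,6) → sorted (2,2,4,6,6,6): b_1=2>1, not a PF.
6^6 − 16807 = 46656 − 16807 = 29849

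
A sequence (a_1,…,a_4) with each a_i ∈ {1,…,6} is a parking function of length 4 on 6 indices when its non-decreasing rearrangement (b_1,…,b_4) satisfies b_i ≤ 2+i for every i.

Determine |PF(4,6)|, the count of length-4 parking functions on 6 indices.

1029

Count = (6−4+1)·(6+1)^(4−1) = 3×343 = 1029 (Pollak)
E.g. (5,4,3,5) → sorted (3,4,5,5): b_i ≤ 2+i ∀i, a PF.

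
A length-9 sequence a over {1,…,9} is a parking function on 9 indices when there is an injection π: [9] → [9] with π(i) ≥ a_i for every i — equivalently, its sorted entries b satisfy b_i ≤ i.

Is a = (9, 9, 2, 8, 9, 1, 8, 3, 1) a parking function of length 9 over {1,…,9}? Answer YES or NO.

NO

Sorted: b = (1, 1, 2, 3, 8, 8, 9, 9, 9).
  b_1=1 ≤ 1
  b_2=1 ≤ 2
  b_3=2 ≤ 3
  b_4=3 ≤ 4
  b_5=8 > 5
  fails at i=5 ⇒ NO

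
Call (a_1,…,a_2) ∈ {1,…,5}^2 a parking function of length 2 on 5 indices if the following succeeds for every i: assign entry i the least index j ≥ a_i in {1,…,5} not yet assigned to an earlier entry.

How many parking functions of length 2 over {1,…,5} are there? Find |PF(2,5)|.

24

Count = (6−2)·6^(2−1) = 4·6 = 24 (Pollak)
One tuple (1,3) → sorted (1,3): b_i ≤ 3+i ∀i, a PF.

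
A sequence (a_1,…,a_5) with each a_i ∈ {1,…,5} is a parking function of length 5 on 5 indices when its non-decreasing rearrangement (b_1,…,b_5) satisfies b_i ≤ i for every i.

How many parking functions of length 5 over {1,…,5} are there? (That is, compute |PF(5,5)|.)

#PF = (5−5+1)·(5+1)^(5−1) = 1 · 1296 = 1296
Check (2,3,1,4,4) → sorted (1,2,3,4,4): b_i ≤ i ∀i, a PF.

1296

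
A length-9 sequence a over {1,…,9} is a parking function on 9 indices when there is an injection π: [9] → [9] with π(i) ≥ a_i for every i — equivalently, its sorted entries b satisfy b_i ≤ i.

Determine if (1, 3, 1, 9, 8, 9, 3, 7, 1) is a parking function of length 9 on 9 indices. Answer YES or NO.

Sorted: b = (1, 1, 1, 3, 3, 7, 8, 9, 9).
  b_1=1 ≤ 1
  b_2=1 ≤ 2
  b_3=1 ≤ 3
  b_4=3 ≤ 4
  b_5=3 ≤ 5
  b_6=7 > 6
  fails at i=6 ⇒ NO

NO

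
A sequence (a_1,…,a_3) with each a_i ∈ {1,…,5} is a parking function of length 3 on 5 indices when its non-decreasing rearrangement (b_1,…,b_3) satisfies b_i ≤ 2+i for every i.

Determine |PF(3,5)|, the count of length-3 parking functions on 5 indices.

108

|PF(3,5)| = (6−3)·6^(3−1) = 3 · 36 = 108 (Konheim–Weiss)
E.g. (1,5,4) → sorted (1,4,5): b_i ≤ 2+i ∀i, a PF.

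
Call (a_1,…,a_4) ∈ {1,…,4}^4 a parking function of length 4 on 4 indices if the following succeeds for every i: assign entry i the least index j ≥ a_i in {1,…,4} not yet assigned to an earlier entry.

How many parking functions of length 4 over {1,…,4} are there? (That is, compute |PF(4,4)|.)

|PF| = 1·5^3 = 1 · 125 = 125 (Konheim–Weiss)
One tuple (2,2,4,1) → sorted (1,2,2,4): b_i ≤ i ∀i, a PF.

125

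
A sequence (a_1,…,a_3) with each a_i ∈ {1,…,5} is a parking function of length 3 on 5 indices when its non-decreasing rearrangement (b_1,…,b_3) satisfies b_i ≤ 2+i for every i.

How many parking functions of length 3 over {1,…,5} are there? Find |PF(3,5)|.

108

|PF| = (6−3)·6^(3−1) = 3·36 = 108 (Pollak)
Check (2,2,5) → sorted (2,2,5): b_i ≤ 2+i ∀i, a PF.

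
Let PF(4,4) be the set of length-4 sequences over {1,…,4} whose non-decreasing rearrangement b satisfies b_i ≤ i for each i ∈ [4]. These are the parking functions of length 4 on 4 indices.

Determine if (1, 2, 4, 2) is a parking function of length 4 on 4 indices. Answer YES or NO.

Rearranged: b = (1, 2, 2, 4).
  b_1=1 ≤ 1
  b_2=2 ≤ 2
  b_3=2 ≤ 3
  b_4=4 ≤ 4
All bounds hold ⇒ YES

YES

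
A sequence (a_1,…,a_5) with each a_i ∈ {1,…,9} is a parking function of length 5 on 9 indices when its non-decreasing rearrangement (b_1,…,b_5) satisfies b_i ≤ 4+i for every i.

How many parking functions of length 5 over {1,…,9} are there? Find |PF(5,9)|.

50000

#PF = (10−5)·10^(5−1) = 5 · 10000 = 50000 (Pollak)
Check (3,9,3,5,7) → sorted (3,3,5,7,9): b_i ≤ 4+i ∀i, a PF.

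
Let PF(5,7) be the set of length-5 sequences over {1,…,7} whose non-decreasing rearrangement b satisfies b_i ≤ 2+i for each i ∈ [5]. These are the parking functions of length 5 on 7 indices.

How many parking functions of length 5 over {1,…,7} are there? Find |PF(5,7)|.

Count = (7−5+1)·(7+1)^(5−1) = 3 · 4096 = 12288 [KW]
Check (4,1,5,3,1) → sorted (1,1,3,4,5): b_i ≤ 2+i ∀i, a PF.

12288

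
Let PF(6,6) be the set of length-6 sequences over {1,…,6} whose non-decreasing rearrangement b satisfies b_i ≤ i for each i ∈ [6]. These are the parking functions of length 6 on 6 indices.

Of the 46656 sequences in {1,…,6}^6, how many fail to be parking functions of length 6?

Count = (6−6+1)·(6+1)^(6−1) = 1 · 16807 = 16807 (Pollak)
One tuple (3,6,6,6,3,4) → sorted (3,3,4,6,6,6): b_1=3>1, not a PF.
Total 46656; non-PF = 46656−16807 = 29849

29849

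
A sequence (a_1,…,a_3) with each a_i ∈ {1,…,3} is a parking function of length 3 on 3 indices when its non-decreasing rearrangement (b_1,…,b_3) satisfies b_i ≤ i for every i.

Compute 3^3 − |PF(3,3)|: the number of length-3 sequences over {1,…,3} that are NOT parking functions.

11

#PF = (4−3)·4^(3−1) = 1×16 = 16 (Pollak)
Example (2,2,2) → sorted (2,2,2): b_1=2>1, not a PF.
Total 27; non-PF = 27−16 = 11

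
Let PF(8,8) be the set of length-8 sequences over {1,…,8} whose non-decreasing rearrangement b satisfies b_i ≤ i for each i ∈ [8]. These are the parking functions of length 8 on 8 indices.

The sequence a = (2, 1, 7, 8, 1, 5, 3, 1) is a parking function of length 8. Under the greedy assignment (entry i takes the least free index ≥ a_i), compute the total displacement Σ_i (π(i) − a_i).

8

Σπ = 36 ({1..8} each once); Σa = 2+1+7+8+1+5+3+1 = 28; disp = 36−28 = 8.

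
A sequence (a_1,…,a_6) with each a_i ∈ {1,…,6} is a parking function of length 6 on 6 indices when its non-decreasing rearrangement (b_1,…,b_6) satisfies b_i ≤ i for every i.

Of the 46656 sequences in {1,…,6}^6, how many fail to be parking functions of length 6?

29849

Count = (6−6+1)·(6+1)^(6−1) = 1×16807 = 16807 [KW]
E.g. (6,6,3,6,4,6) → sorted (3,4,6,6,6,6): b_1=3>1, not a PF.
6^6 − 16807 = 46656 − 16807 = 29849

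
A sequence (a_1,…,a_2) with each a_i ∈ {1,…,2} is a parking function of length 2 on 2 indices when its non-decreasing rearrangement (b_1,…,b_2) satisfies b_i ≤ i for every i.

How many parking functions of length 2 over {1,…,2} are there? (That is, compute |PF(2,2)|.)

3

Count = (2+1−2)·(2+1)^{2−1} = 1 · 3 = 3
Example (1,2) → sorted (1,2): b_i ≤ i ∀i, a PF.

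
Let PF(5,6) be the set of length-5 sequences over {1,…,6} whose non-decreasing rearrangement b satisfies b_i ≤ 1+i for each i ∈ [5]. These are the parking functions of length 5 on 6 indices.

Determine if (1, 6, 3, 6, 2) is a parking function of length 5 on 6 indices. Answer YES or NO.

NO

Order a: b = (1, 2, 3, 6, 6).
  b_1=1 ≤ 2
  b_2=2 ≤ 3
  b_3=3 ≤ 4
  b_4=6 > 5
  fails at i=4 ⇒ NO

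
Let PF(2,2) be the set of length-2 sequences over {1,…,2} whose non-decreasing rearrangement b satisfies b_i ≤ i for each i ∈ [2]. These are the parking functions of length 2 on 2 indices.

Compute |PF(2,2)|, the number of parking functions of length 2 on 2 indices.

Count = (2+1−2)·(2+1)^{2−1} = 1·3 = 3 [KW]
E.g. (1,2) → sorted (1,2): b_i ≤ i ∀i, a PF.

3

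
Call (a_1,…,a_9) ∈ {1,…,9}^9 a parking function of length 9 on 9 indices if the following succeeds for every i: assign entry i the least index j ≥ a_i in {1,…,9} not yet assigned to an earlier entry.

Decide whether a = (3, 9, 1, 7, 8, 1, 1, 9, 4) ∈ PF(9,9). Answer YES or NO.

NO

Order a: b = (1, 1, 1, 3, 4, 7, 8, 9, 9).
  b_1=1 ≤ 1
  b_2=1 ≤ 2
  b_3=1 ≤ 3
  b_4=3 ≤ 4
  b_5=4 ≤ 5
  b_6=7 > 6
  fails at i=6 ⇒ NO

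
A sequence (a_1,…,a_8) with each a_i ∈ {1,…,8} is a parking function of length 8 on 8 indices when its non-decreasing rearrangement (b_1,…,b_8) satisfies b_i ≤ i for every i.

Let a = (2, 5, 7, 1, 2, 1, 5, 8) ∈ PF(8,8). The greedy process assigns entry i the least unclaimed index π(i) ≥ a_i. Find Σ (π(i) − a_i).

Σπ(i) = 1+…+8 = 36; Σa = 2+5+7+1+2+1+5+8 = 31; disp = 36−31 = 5.

5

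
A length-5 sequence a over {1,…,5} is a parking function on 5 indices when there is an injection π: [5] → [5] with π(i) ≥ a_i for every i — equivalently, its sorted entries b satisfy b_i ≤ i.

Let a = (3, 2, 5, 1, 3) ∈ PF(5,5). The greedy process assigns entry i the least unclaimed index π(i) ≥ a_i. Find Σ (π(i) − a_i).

1

Σπ = 5·6/2 = 15 (π permutes [5]); Σa = 3+2+5+1+3 = 14; disp = 15−14 = 1.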